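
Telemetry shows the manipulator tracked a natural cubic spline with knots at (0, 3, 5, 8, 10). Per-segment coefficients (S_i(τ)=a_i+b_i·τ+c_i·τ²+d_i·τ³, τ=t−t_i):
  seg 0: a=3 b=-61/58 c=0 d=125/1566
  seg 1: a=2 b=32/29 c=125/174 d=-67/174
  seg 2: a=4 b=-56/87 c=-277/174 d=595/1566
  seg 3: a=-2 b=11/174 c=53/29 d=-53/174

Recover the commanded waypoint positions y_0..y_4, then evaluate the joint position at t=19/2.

y_0=3 y_1=2 y_2=4 y_3=-2 y_4=3
S(19/2) = 547/464

y_0 = S_0(0) = a_0 = 3
y_1 = S_1(0) = a_1 = 2
y_2 = S_2(0) = a_2 = 4
y_3 = S_3(0) = a_3 = -2
y_4 = S_3(2) = 3
t_q=19/2 is in segment 3 (τ=3/2); S_3(τ)=547/464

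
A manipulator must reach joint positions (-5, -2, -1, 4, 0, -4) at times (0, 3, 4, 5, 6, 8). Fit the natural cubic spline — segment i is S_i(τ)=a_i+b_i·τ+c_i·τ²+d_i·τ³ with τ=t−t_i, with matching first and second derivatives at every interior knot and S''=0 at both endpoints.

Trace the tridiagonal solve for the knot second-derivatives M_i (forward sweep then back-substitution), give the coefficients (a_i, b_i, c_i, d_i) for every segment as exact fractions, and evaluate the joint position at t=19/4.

Δ: Δ0=1, Δ1=1, Δ2=5, Δ3=-4, Δ4=-2
row 1: diag=8, rhs=0; c'=1/8, d'=0
row 2: denom=4−1·1/8=31/8; d'=(24−1·0)/(31/8)=192/31
row 3: denom=4−1·8/31=116/31; d'=(-54−1·192/31)/(116/31)=-933/58
row 4: denom=6−1·31/116=665/116; d'=(12−1·-933/58)/(665/116)=3258/665
back: M4=3258/665
back: M3=-933/58−31/116·3258/665=-11568/665
back: M2=192/31−8/31·-11568/665=7104/665
back: M1=0−1/8·7104/665=-888/665
M: M0=0, M1=-888/665, M2=7104/665, M3=-11568/665, M4=3258/665, M5=0
seg 0: a=-5, c=M0/2=0, d=(M1−M0)/(6·3)=-148/1995, b=Δ0−h0·(2M0+M1)/6=1109/665
seg 1: a=-2, c=M1/2=-444/665, d=(M2−M1)/(6·1)=1332/665, b=Δ1−h1·(2M1+M2)/6=-223/665
seg 2: a=-1, c=M2/2=3552/665, d=(M3−M2)/(6·1)=-3112/665, b=Δ2−h2·(2M2+M3)/6=577/133
seg 3: a=4, c=M3/2=-5784/665, d=(M4−M3)/(6·1)=353/95, b=Δ3−h3·(2M3+M4)/6=653/665
seg 4: a=0, c=M4/2=1629/665, d=(M5−M4)/(6·2)=-543/1330, b=Δ4−h4·(2M4+M5)/6=-3502/665
t_q=19/4 → seg 2, τ=3/4; S=-1+577/133·τ+3552/665·τ²+-3112/665·τ³=17471/5320

  seg 0: a=-5 b=1109/665 c=0 d=-148/1995
  seg 1: a=-2 b=-223/665 c=-444/665 d=1332/665
  seg 2: a=-1 b=577/133 c=3552/665 d=-3112/665
  seg 3: a=4 b=653/665 c=-5784/665 d=353/95
  seg 4: a=0 b=-3502/665 c=1629/665 d=-543/1330
S(19/4) = 17471/5320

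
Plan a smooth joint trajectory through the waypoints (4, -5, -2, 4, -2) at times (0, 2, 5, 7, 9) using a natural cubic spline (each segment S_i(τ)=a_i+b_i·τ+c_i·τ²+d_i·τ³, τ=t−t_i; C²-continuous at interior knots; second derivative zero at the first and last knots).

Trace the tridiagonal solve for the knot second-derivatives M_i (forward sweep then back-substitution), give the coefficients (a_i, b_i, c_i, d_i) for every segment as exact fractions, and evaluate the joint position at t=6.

  seg 0: a=4 b=-941/172 c=0 d=167/688
  seg 1: a=-5 b=-110/43 c=501/344 d=-31/344
  seg 2: a=-2 b=1289/344 c=111/172 d=-701/1376
  seg 3: a=4 b=37/172 c=-1659/688 d=553/1376
S(6) = 2591/1376

Δ: Δ0=-9/2, Δ1=1, Δ2=3, Δ3=-3
row 1: diag=10, rhs=33; c'=3/10, d'=33/10
row 2: denom=10−3·3/10=91/10; d'=(12−3·33/10)/(91/10)=3/13
row 3: denom=8−2·20/91=688/91; d'=(-36−2·3/13)/(688/91)=-1659/344
back: M3=-1659/344
back: M2=3/13−20/91·-1659/344=111/86
back: M1=33/10−3/10·111/86=501/172
M: M0=0, M1=501/172, M2=111/86, M3=-1659/344, M4=0
seg 0: a=4, c=M0/2=0, d=(M1−M0)/(6·2)=167/688, b=Δ0−h0·(2M0+M1)/6=-941/172
seg 1: a=-5, c=M1/2=501/344, d=(M2−M1)/(6·3)=-31/344, b=Δ1−h1·(2M1+M2)/6=-110/43
seg 2: a=-2, c=M2/2=111/172, d=(M3−M2)/(6·2)=-701/1376, b=Δ2−h2·(2M2+M3)/6=1289/344
seg 3: a=4, c=M3/2=-1659/688, d=(M4−M3)/(6·2)=553/1376, b=Δ3−h3·(2M3+M4)/6=37/172
t_q=6 → seg 2, τ=1; S=-2+1289/344·τ+111/172·τ²+-701/1376·τ³=2591/1376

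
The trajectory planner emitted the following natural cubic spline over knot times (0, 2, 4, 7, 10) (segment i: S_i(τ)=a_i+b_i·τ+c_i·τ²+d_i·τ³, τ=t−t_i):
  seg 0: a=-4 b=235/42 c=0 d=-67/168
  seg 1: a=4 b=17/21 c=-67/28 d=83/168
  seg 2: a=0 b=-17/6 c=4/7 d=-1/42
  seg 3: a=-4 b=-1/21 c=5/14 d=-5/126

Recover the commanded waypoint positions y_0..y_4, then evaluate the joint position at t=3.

y_0 = S_0(0) = a_0 = -4
y_1 = S_1(0) = a_1 = 4
y_2 = S_2(0) = a_2 = 0
y_3 = S_3(0) = a_3 = -4
y_4 = S_3(3) = -2
t_q=3 is in segment 1 (τ=1); S_1(τ)=163/56

y_0=-4 y_1=4 y_2=0 y_3=-4 y_4=-2
S(3) = 163/56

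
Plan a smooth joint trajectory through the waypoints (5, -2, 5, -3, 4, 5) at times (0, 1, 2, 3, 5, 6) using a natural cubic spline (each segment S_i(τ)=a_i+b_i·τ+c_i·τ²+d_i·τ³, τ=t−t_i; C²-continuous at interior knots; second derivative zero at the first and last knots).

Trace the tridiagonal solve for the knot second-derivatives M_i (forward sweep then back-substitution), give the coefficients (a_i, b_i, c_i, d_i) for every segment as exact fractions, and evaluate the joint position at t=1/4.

Δ: Δ0=-7, Δ1=7, Δ2=-8, Δ3=7/2, Δ4=1
row 1: diag=4, rhs=84; c'=1/4, d'=21
row 2: denom=4−1·1/4=15/4; d'=(-90−1·21)/(15/4)=-148/5
row 3: denom=6−1·4/15=86/15; d'=(69−1·-148/5)/(86/15)=1479/86
row 4: denom=6−2·15/43=228/43; d'=(-15−2·1479/86)/(228/43)=-177/19
back: M4=-177/19
back: M3=1479/86−15/43·-177/19=777/38
back: M2=-148/5−4/15·777/38=-666/19
back: M1=21−1/4·-666/19=1131/38
M: M0=0, M1=1131/38, M2=-666/19, M3=777/38, M4=-177/19, M5=0
seg 0: a=5, c=M0/2=0, d=(M1−M0)/(6·1)=377/76, b=Δ0−h0·(2M0+M1)/6=-909/76
seg 1: a=-2, c=M1/2=1131/76, d=(M2−M1)/(6·1)=-821/76, b=Δ1−h1·(2M1+M2)/6=111/38
seg 2: a=5, c=M2/2=-333/19, d=(M3−M2)/(6·1)=37/4, b=Δ2−h2·(2M2+M3)/6=21/76
seg 3: a=-3, c=M3/2=777/76, d=(M4−M3)/(6·2)=-377/152, b=Δ3−h3·(2M3+M4)/6=-267/38
seg 4: a=4, c=M4/2=-177/38, d=(M5−M4)/(6·1)=59/38, b=Δ4−h4·(2M4+M5)/6=78/19
t_q=1/4 → seg 0, τ=1/4; S=5+-909/76·τ+0·τ²+377/76·τ³=10153/4864

  seg 0: a=5 b=-909/76 c=0 d=377/76
  seg 1: a=-2 b=111/38 c=1131/76 d=-821/76
  seg 2: a=5 b=21/76 c=-333/19 d=37/4
  seg 3: a=-3 b=-267/38 c=777/76 d=-377/152
  seg 4: a=4 b=78/19 c=-177/38 d=59/38
S(1/4) = 10153/4864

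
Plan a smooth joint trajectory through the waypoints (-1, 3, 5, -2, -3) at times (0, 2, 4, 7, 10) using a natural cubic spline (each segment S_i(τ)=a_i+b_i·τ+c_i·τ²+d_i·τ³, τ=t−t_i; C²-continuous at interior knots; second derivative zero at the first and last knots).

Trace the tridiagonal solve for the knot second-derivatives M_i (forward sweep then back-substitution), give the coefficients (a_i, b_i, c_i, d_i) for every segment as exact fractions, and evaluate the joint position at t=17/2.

  seg 0: a=-1 b=859/420 c=0 d=-19/1680
  seg 1: a=3 b=401/210 c=-19/280 d=-65/336
  seg 2: a=5 b=-41/60 c=-43/35 d=19/84
  seg 3: a=-2 b=-409/210 c=113/140 d=-113/1260
S(17/2) = -3817/1120

Δ: Δ0=2, Δ1=1, Δ2=-7/3, Δ3=-1/3
row 1: diag=8, rhs=-6; c'=1/4, d'=-3/4
row 2: denom=10−2·1/4=19/2; d'=(-20−2·-3/4)/(19/2)=-37/19
row 3: denom=12−3·6/19=210/19; d'=(12−3·-37/19)/(210/19)=113/70
back: M3=113/70
back: M2=-37/19−6/19·113/70=-86/35
back: M1=-3/4−1/4·-86/35=-19/140
M: M0=0, M1=-19/140, M2=-86/35, M3=113/70, M4=0
seg 0: a=-1, c=M0/2=0, d=(M1−M0)/(6·2)=-19/1680, b=Δ0−h0·(2M0+M1)/6=859/420
seg 1: a=3, c=M1/2=-19/280, d=(M2−M1)/(6·2)=-65/336, b=Δ1−h1·(2M1+M2)/6=401/210
seg 2: a=5, c=M2/2=-43/35, d=(M3−M2)/(6·3)=19/84, b=Δ2−h2·(2M2+M3)/6=-41/60
seg 3: a=-2, c=M3/2=113/140, d=(M4−M3)/(6·3)=-113/1260, b=Δ3−h3·(2M3+M4)/6=-409/210
t_q=17/2 → seg 3, τ=3/2; S=-2+-409/210·τ+113/140·τ²+-113/1260·τ³=-3817/1120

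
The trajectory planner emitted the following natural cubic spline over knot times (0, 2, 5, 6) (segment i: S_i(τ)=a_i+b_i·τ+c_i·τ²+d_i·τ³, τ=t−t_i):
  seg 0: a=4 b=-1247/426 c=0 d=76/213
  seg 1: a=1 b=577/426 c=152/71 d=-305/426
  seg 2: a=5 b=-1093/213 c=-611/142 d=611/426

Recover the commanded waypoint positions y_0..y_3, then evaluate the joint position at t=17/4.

y_0 = S_0(0) = a_0 = 4
y_1 = S_1(0) = a_1 = 1
y_2 = S_2(0) = a_2 = 5
y_3 = S_2(1) = -3
t_q=17/4 is in segment 1 (τ=9/4); S_1(τ)=61165/9088

y_0=4 y_1=1 y_2=5 y_3=-3
S(17/4) = 61165/9088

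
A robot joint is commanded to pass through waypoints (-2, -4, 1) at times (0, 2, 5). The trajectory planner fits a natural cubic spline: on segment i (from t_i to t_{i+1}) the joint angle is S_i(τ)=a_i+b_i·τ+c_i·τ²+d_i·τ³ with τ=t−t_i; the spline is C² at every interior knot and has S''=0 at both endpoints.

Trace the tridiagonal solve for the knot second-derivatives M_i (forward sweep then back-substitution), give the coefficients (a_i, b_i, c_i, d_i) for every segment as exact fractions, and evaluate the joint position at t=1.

Δ: Δ0=-1, Δ1=5/3
row 1: diag=10, rhs=16; c'=3/10, d'=8/5
back: M1=8/5
M: M0=0, M1=8/5, M2=0
seg 0: a=-2, c=M0/2=0, d=(M1−M0)/(6·2)=2/15, b=Δ0−h0·(2M0+M1)/6=-23/15
seg 1: a=-4, c=M1/2=4/5, d=(M2−M1)/(6·3)=-4/45, b=Δ1−h1·(2M1+M2)/6=1/15
t_q=1 → seg 0, τ=1; S=-2+-23/15·τ+0·τ²+2/15·τ³=-17/5

  seg 0: a=-2 b=-23/15 c=0 d=2/15
  seg 1: a=-4 b=1/15 c=4/5 d=-4/45
S(1) = -17/5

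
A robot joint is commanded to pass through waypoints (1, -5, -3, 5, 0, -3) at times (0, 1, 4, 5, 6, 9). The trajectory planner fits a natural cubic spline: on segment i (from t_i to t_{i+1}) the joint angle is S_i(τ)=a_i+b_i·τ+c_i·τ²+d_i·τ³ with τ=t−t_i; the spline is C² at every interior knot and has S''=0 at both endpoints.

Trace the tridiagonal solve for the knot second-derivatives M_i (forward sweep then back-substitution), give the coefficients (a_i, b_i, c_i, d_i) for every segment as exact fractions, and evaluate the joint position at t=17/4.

Δ: Δ0=-6, Δ1=2/3, Δ2=8, Δ3=-5, Δ4=-1
row 1: diag=8, rhs=40; c'=3/8, d'=5
row 2: denom=8−3·3/8=55/8; d'=(44−3·5)/(55/8)=232/55
row 3: denom=4−1·8/55=212/55; d'=(-78−1·232/55)/(212/55)=-2261/106
row 4: denom=8−1·55/212=1641/212; d'=(24−1·-2261/106)/(1641/212)=9610/1641
back: M4=9610/1641
back: M3=-2261/106−55/212·9610/1641=-37496/1641
back: M2=232/55−8/55·-37496/1641=12376/1641
back: M1=5−3/8·12376/1641=1188/547
M: M0=0, M1=1188/547, M2=12376/1641, M3=-37496/1641, M4=9610/1641, M5=0
seg 0: a=1, c=M0/2=0, d=(M1−M0)/(6·1)=198/547, b=Δ0−h0·(2M0+M1)/6=-3480/547
seg 1: a=-5, c=M1/2=594/547, d=(M2−M1)/(6·3)=4406/14769, b=Δ1−h1·(2M1+M2)/6=-2886/547
seg 2: a=-3, c=M2/2=6188/1641, d=(M3−M2)/(6·1)=-8312/1641, b=Δ2−h2·(2M2+M3)/6=5084/547
seg 3: a=5, c=M3/2=-18748/1641, d=(M4−M3)/(6·1)=2617/547, b=Δ3−h3·(2M3+M4)/6=2692/1641
seg 4: a=0, c=M4/2=4805/1641, d=(M5−M4)/(6·3)=-4805/14769, b=Δ4−h4·(2M4+M5)/6=-11251/1641
t_q=17/4 → seg 2, τ=1/4; S=-3+5084/547·τ+6188/1641·τ²+-8312/1641·τ³=-2275/4376

  seg 0: a=1 b=-3480/547 c=0 d=198/547
  seg 1: a=-5 b=-2886/547 c=594/547 d=4406/14769
  seg 2: a=-3 b=5084/547 c=6188/1641 d=-8312/1641
  seg 3: a=5 b=2692/1641 c=-18748/1641 d=2617/547
  seg 4: a=0 b=-11251/1641 c=4805/1641 d=-4805/14769
S(17/4) = -2275/4376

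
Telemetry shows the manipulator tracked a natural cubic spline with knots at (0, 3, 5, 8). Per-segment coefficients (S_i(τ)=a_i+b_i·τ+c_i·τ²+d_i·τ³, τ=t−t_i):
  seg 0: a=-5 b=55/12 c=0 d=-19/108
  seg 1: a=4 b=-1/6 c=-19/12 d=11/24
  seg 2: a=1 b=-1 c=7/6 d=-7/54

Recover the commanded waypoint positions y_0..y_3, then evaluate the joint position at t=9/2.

y_0 = S_0(0) = a_0 = -5
y_1 = S_1(0) = a_1 = 4
y_2 = S_2(0) = a_2 = 1
y_3 = S_2(3) = 5
t_q=9/2 is in segment 1 (τ=3/2); S_1(τ)=111/64

y_0=-5 y_1=4 y_2=1 y_3=5
S(9/2) = 111/64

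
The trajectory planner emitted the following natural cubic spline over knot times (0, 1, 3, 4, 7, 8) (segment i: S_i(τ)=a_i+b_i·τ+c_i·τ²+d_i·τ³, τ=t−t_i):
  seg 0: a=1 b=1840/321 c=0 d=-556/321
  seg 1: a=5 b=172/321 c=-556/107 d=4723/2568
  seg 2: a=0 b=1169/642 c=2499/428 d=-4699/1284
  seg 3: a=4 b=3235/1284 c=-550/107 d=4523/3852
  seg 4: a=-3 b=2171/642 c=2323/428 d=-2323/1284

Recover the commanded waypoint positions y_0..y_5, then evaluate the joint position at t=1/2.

y_0=1 y_1=5 y_2=0 y_3=4 y_4=-3 y_5=4
S(1/2) = 781/214

y_0 = S_0(0) = a_0 = 1
y_1 = S_1(0) = a_1 = 5
y_2 = S_2(0) = a_2 = 0
y_3 = S_3(0) = a_3 = 4
y_4 = S_4(0) = a_4 = -3
y_5 = S_4(1) = 4
t_q=1/2 is in segment 0 (τ=1/2); S_0(τ)=781/214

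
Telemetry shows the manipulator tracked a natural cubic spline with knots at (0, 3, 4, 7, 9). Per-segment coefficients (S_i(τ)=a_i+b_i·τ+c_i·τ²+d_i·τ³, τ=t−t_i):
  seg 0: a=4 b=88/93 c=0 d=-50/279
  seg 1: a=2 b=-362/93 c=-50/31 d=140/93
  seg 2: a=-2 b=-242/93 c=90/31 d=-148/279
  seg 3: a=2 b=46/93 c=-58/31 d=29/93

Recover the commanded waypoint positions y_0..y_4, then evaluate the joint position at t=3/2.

y_0 = S_0(0) = a_0 = 4
y_1 = S_1(0) = a_1 = 2
y_2 = S_2(0) = a_2 = -2
y_3 = S_3(0) = a_3 = 2
y_4 = S_3(2) = -2
t_q=3/2 is in segment 0 (τ=3/2); S_0(τ)=597/124

y_0=4 y_1=2 y_2=-2 y_3=2 y_4=-2
S(3/2) = 597/124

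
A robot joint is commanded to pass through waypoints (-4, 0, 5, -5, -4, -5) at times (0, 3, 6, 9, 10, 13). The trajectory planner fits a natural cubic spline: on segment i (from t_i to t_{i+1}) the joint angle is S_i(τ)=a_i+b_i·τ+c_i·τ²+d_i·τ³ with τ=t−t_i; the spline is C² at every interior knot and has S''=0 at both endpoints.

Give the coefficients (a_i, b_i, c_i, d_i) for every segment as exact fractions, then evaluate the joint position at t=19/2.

  seg 0: a=-4 b=211/283 c=0 d=499/7641
  seg 1: a=0 b=710/283 c=499/849 d=-2212/7641
  seg 2: a=5 b=-504/283 c=-571/283 d=3821/7641
  seg 3: a=-5 b=-109/283 c=2108/849 d=-932/849
  seg 4: a=-4 b=1093/849 c=-688/849 d=688/7641
S(19/2) = -3998/849

Δ: Δ0=4/3, Δ1=5/3, Δ2=-10/3, Δ3=1, Δ4=-1/3
row 1: diag=12, rhs=2; c'=1/4, d'=1/6
row 2: denom=12−3·1/4=45/4; d'=(-30−3·1/6)/(45/4)=-122/45
row 3: denom=8−3·4/15=36/5; d'=(26−3·-122/45)/(36/5)=128/27
row 4: denom=8−1·5/36=283/36; d'=(-8−1·128/27)/(283/36)=-1376/849
back: M4=-1376/849
back: M3=128/27−5/36·-1376/849=4216/849
back: M2=-122/45−4/15·4216/849=-1142/283
back: M1=1/6−1/4·-1142/283=998/849
M: M0=0, M1=998/849, M2=-1142/283, M3=4216/849, M4=-1376/849, M5=0
seg 0: a=-4, c=M0/2=0, d=(M1−M0)/(6·3)=499/7641, b=Δ0−h0·(2M0+M1)/6=211/283
seg 1: a=0, c=M1/2=499/849, d=(M2−M1)/(6·3)=-2212/7641, b=Δ1−h1·(2M1+M2)/6=710/283
seg 2: a=5, c=M2/2=-571/283, d=(M3−M2)/(6·3)=3821/7641, b=Δ2−h2·(2M2+M3)/6=-504/283
seg 3: a=-5, c=M3/2=2108/849, d=(M4−M3)/(6·1)=-932/849, b=Δ3−h3·(2M3+M4)/6=-109/283
seg 4: a=-4, c=M4/2=-688/849, d=(M5−M4)/(6·3)=688/7641, b=Δ4−h4·(2M4+M5)/6=1093/849
t_q=19/2 → seg 3, τ=1/2; S=-5+-109/283·τ+2108/849·τ²+-932/849·τ³=-3998/849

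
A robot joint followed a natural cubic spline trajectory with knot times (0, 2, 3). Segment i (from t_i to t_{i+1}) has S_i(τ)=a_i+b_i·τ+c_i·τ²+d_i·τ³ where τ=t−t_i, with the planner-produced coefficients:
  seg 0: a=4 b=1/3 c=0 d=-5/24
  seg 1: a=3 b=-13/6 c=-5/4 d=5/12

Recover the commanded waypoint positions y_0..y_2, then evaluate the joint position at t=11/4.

y_0=4 y_1=3 y_2=0
S(11/4) = 217/256

y_0 = S_0(0) = a_0 = 4
y_1 = S_1(0) = a_1 = 3
y_2 = S_1(1) = 0
t_q=11/4 is in segment 1 (τ=3/4); S_1(τ)=217/256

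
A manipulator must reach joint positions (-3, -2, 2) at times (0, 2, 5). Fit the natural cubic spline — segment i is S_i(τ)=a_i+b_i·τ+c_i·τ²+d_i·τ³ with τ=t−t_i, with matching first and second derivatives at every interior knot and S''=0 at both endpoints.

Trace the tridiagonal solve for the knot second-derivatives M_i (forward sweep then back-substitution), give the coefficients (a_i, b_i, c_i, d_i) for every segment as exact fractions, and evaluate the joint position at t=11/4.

  seg 0: a=-3 b=1/3 c=0 d=1/24
  seg 1: a=-2 b=5/6 c=1/4 d=-1/36
S(11/4) = -319/256

Δ: Δ0=1/2, Δ1=4/3
row 1: diag=10, rhs=5; c'=3/10, d'=1/2
back: M1=1/2
M: M0=0, M1=1/2, M2=0
seg 0: a=-3, c=M0/2=0, d=(M1−M0)/(6·2)=1/24, b=Δ0−h0·(2M0+M1)/6=1/3
seg 1: a=-2, c=M1/2=1/4, d=(M2−M1)/(6·3)=-1/36, b=Δ1−h1·(2M1+M2)/6=5/6
t_q=11/4 → seg 1, τ=3/4; S=-2+5/6·τ+1/4·τ²+-1/36·τ³=-319/256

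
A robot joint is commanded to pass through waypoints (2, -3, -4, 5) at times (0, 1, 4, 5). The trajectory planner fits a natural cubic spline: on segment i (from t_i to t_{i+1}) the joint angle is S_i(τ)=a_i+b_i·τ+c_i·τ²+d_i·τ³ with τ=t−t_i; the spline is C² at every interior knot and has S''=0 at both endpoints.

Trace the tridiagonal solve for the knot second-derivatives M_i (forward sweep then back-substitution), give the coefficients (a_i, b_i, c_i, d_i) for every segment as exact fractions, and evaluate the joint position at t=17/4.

  seg 0: a=2 b=-853/165 c=0 d=28/165
  seg 1: a=-3 b=-769/165 c=28/55 d=14/45
  seg 2: a=-4 b=1121/165 c=182/55 d=-182/165
S(17/4) = -3717/1760

Δ: Δ0=-5, Δ1=-1/3, Δ2=9
row 1: diag=8, rhs=28; c'=3/8, d'=7/2
row 2: denom=8−3·3/8=55/8; d'=(56−3·7/2)/(55/8)=364/55
back: M2=364/55
back: M1=7/2−3/8·364/55=56/55
M: M0=0, M1=56/55, M2=364/55, M3=0
seg 0: a=2, c=M0/2=0, d=(M1−M0)/(6·1)=28/165, b=Δ0−h0·(2M0+M1)/6=-853/165
seg 1: a=-3, c=M1/2=28/55, d=(M2−M1)/(6·3)=14/45, b=Δ1−h1·(2M1+M2)/6=-769/165
seg 2: a=-4, c=M2/2=182/55, d=(M3−M2)/(6·1)=-182/165, b=Δ2−h2·(2M2+M3)/6=1121/165
t_q=17/4 → seg 2, τ=1/4; S=-4+1121/165·τ+182/55·τ²+-182/165·τ³=-3717/1760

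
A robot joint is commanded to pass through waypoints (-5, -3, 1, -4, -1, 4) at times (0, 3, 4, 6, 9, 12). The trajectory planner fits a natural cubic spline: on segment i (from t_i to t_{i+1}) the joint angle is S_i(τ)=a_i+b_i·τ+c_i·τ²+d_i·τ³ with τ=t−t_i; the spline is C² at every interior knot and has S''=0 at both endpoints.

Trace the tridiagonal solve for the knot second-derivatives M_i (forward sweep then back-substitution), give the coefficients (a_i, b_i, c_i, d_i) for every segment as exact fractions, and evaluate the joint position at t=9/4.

  seg 0: a=-5 b=-3575/3222 c=0 d=5723/28998
  seg 1: a=-3 b=6797/1611 c=5723/3222 d=-2143/1074
  seg 2: a=1 b=5753/3222 c=-6782/1611 d=185/179
  seg 3: a=-4 b=-8543/3222 c=3208/1611 d=-7483/28998
  seg 4: a=-1 b=3752/1611 c=-1067/3222 d=1067/28998
S(9/4) = -120253/22912

Δ: Δ0=2/3, Δ1=4, Δ2=-5/2, Δ3=1, Δ4=5/3
row 1: diag=8, rhs=20; c'=1/8, d'=5/2
row 2: denom=6−1·1/8=47/8; d'=(-39−1·5/2)/(47/8)=-332/47
row 3: denom=10−2·16/47=438/47; d'=(21−2·-332/47)/(438/47)=1651/438
row 4: denom=12−3·47/146=1611/146; d'=(4−3·1651/438)/(1611/146)=-1067/1611
back: M4=-1067/1611
back: M3=1651/438−47/146·-1067/1611=6416/1611
back: M2=-332/47−16/47·6416/1611=-13564/1611
back: M1=5/2−1/8·-13564/1611=5723/1611
M: M0=0, M1=5723/1611, M2=-13564/1611, M3=6416/1611, M4=-1067/1611, M5=0
seg 0: a=-5, c=M0/2=0, d=(M1−M0)/(6·3)=5723/28998, b=Δ0−h0·(2M0+M1)/6=-3575/3222
seg 1: a=-3, c=M1/2=5723/3222, d=(M2−M1)/(6·1)=-2143/1074, b=Δ1−h1·(2M1+M2)/6=6797/1611
seg 2: a=1, c=M2/2=-6782/1611, d=(M3−M2)/(6·2)=185/179, b=Δ2−h2·(2M2+M3)/6=5753/3222
seg 3: a=-4, c=M3/2=3208/1611, d=(M4−M3)/(6·3)=-7483/28998, b=Δ3−h3·(2M3+M4)/6=-8543/3222
seg 4: a=-1, c=M4/2=-1067/3222, d=(M5−M4)/(6·3)=1067/28998, b=Δ4−h4·(2M4+M5)/6=3752/1611
t_q=9/4 → seg 0, τ=9/4; S=-5+-3575/3222·τ+0·τ²+5723/28998·τ³=-120253/22912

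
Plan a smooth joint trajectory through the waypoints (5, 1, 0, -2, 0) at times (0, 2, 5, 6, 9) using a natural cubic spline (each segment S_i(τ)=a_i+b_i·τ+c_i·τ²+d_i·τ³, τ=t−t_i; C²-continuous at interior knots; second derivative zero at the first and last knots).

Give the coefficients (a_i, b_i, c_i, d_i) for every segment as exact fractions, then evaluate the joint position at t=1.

  seg 0: a=5 b=-79/31 c=0 d=17/124
  seg 1: a=1 b=-28/31 c=51/62 d=-353/1674
  seg 2: a=0 b=-103/62 c=-100/93 d=137/186
  seg 3: a=-2 b=-149/93 c=211/186 d=-211/1674
S(1) = 321/124

Δ: Δ0=-2, Δ1=-1/3, Δ2=-2, Δ3=2/3
row 1: diag=10, rhs=10; c'=3/10, d'=1
row 2: denom=8−3·3/10=71/10; d'=(-10−3·1)/(71/10)=-130/71
row 3: denom=8−1·10/71=558/71; d'=(16−1·-130/71)/(558/71)=211/93
back: M3=211/93
back: M2=-130/71−10/71·211/93=-200/93
back: M1=1−3/10·-200/93=51/31
M: M0=0, M1=51/31, M2=-200/93, M3=211/93, M4=0
seg 0: a=5, c=M0/2=0, d=(M1−M0)/(6·2)=17/124, b=Δ0−h0·(2M0+M1)/6=-79/31
seg 1: a=1, c=M1/2=51/62, d=(M2−M1)/(6·3)=-353/1674, b=Δ1−h1·(2M1+M2)/6=-28/31
seg 2: a=0, c=M2/2=-100/93, d=(M3−M2)/(6·1)=137/186, b=Δ2−h2·(2M2+M3)/6=-103/62
seg 3: a=-2, c=M3/2=211/186, d=(M4−M3)/(6·3)=-211/1674, b=Δ3−h3·(2M3+M4)/6=-149/93
t_q=1 → seg 0, τ=1; S=5+-79/31·τ+0·τ²+17/124·τ³=321/124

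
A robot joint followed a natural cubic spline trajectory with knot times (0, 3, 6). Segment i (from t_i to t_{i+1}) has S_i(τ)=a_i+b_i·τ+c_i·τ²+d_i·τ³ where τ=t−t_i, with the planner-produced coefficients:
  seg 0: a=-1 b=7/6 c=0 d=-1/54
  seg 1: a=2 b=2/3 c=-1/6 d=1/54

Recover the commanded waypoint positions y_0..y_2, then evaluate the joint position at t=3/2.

y_0 = S_0(0) = a_0 = -1
y_1 = S_1(0) = a_1 = 2
y_2 = S_1(3) = 3
t_q=3/2 is in segment 0 (τ=3/2); S_0(τ)=11/16

y_0=-1 y_1=2 y_2=3
S(3/2) = 11/16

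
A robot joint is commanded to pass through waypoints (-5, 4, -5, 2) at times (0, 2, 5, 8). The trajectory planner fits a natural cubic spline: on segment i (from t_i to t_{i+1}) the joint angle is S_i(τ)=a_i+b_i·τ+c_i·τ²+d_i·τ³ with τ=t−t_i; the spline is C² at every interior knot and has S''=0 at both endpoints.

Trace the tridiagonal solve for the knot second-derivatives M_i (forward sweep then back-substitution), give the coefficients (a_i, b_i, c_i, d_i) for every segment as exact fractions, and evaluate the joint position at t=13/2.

  seg 0: a=-5 b=1423/222 c=0 d=-53/111
  seg 1: a=4 b=151/222 c=-106/37 d=1091/1998
  seg 2: a=-5 b=-196/111 c=455/222 d=-455/1998
S(13/2) = -2253/592

Δ: Δ0=9/2, Δ1=-3, Δ2=7/3
row 1: diag=10, rhs=-45; c'=3/10, d'=-9/2
row 2: denom=12−3·3/10=111/10; d'=(32−3·-9/2)/(111/10)=455/111
back: M2=455/111
back: M1=-9/2−3/10·455/111=-212/37
M: M0=0, M1=-212/37, M2=455/111, M3=0
seg 0: a=-5, c=M0/2=0, d=(M1−M0)/(6·2)=-53/111, b=Δ0−h0·(2M0+M1)/6=1423/222
seg 1: a=4, c=M1/2=-106/37, d=(M2−M1)/(6·3)=1091/1998, b=Δ1−h1·(2M1+M2)/6=151/222
seg 2: a=-5, c=M2/2=455/222, d=(M3−M2)/(6·3)=-455/1998, b=Δ2−h2·(2M2+M3)/6=-196/111
t_q=13/2 → seg 2, τ=3/2; S=-5+-196/111·τ+455/222·τ²+-455/1998·τ³=-2253/592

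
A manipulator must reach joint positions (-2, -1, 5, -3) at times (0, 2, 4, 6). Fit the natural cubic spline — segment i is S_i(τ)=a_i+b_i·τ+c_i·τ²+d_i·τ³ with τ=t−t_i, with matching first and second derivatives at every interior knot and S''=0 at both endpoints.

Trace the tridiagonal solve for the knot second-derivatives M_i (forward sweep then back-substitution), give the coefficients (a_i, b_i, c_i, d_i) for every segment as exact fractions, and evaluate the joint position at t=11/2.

Δ: Δ0=1/2, Δ1=3, Δ2=-4
row 1: diag=8, rhs=15; c'=1/4, d'=15/8
row 2: denom=8−2·1/4=15/2; d'=(-42−2·15/8)/(15/2)=-61/10
back: M2=-61/10
back: M1=15/8−1/4·-61/10=17/5
M: M0=0, M1=17/5, M2=-61/10, M3=0
seg 0: a=-2, c=M0/2=0, d=(M1−M0)/(6·2)=17/60, b=Δ0−h0·(2M0+M1)/6=-19/30
seg 1: a=-1, c=M1/2=17/10, d=(M2−M1)/(6·2)=-19/24, b=Δ1−h1·(2M1+M2)/6=83/30
seg 2: a=5, c=M2/2=-61/20, d=(M3−M2)/(6·2)=61/120, b=Δ2−h2·(2M2+M3)/6=1/15
t_q=11/2 → seg 2, τ=3/2; S=5+1/15·τ+-61/20·τ²+61/120·τ³=-3/64

  seg 0: a=-2 b=-19/30 c=0 d=17/60
  seg 1: a=-1 b=83/30 c=17/10 d=-19/24
  seg 2: a=5 b=1/15 c=-61/20 d=61/120
S(11/2) = -3/64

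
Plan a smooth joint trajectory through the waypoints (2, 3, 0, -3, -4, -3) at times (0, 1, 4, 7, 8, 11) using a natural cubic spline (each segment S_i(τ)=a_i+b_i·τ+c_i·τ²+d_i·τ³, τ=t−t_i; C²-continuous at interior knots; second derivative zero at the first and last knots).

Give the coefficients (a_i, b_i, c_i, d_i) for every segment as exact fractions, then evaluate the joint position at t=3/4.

Δ: Δ0=1, Δ1=-1, Δ2=-1, Δ3=-1, Δ4=1/3
row 1: diag=8, rhs=-12; c'=3/8, d'=-3/2
row 2: denom=12−3·3/8=87/8; d'=(0−3·-3/2)/(87/8)=12/29
row 3: denom=8−3·8/29=208/29; d'=(0−3·12/29)/(208/29)=-9/52
row 4: denom=8−1·29/208=1635/208; d'=(8−1·-9/52)/(1635/208)=340/327
back: M4=340/327
back: M3=-9/52−29/208·340/327=-104/327
back: M2=12/29−8/29·-104/327=164/327
back: M1=-3/2−3/8·164/327=-184/109
M: M0=0, M1=-184/109, M2=164/327, M3=-104/327, M4=340/327, M5=0
seg 0: a=2, c=M0/2=0, d=(M1−M0)/(6·1)=-92/327, b=Δ0−h0·(2M0+M1)/6=419/327
seg 1: a=3, c=M1/2=-92/109, d=(M2−M1)/(6·3)=358/2943, b=Δ1−h1·(2M1+M2)/6=143/327
seg 2: a=0, c=M2/2=82/327, d=(M3−M2)/(6·3)=-134/2943, b=Δ2−h2·(2M2+M3)/6=-439/327
seg 3: a=-3, c=M3/2=-52/327, d=(M4−M3)/(6·1)=74/327, b=Δ3−h3·(2M3+M4)/6=-349/327
seg 4: a=-4, c=M4/2=170/327, d=(M5−M4)/(6·3)=-170/2943, b=Δ4−h4·(2M4+M5)/6=-77/109
t_q=3/4 → seg 0, τ=3/4; S=2+419/327·τ+0·τ²+-92/327·τ³=4957/1744

  seg 0: a=2 b=419/327 c=0 d=-92/327
  seg 1: a=3 b=143/327 c=-92/109 d=358/2943
  seg 2: a=0 b=-439/327 c=82/327 d=-134/2943
  seg 3: a=-3 b=-349/327 c=-52/327 d=74/327
  seg 4: a=-4 b=-77/109 c=170/327 d=-170/2943
S(3/4) = 4957/1744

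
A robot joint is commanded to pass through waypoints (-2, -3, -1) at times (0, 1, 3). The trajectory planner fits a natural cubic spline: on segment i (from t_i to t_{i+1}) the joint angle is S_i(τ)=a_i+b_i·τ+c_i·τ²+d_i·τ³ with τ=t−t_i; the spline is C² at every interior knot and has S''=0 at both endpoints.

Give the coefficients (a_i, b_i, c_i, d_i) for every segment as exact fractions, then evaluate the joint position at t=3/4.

Δ: Δ0=-1, Δ1=1
row 1: diag=6, rhs=12; c'=1/3, d'=2
back: M1=2
M: M0=0, M1=2, M2=0
seg 0: a=-2, c=M0/2=0, d=(M1−M0)/(6·1)=1/3, b=Δ0−h0·(2M0+M1)/6=-4/3
seg 1: a=-3, c=M1/2=1, d=(M2−M1)/(6·2)=-1/6, b=Δ1−h1·(2M1+M2)/6=-1/3
t_q=3/4 → seg 0, τ=3/4; S=-2+-4/3·τ+0·τ²+1/3·τ³=-183/64

  seg 0: a=-2 b=-4/3 c=0 d=1/3
  seg 1: a=-3 b=-1/3 c=1 d=-1/6
S(3/4) = -183/64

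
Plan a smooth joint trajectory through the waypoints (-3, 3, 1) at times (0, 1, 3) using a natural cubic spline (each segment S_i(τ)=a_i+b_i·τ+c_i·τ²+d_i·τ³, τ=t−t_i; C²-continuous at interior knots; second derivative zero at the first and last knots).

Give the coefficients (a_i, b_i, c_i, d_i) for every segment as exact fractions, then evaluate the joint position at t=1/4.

  seg 0: a=-3 b=43/6 c=0 d=-7/6
  seg 1: a=3 b=11/3 c=-7/2 d=7/12
S(1/4) = -157/128

Δ: Δ0=6, Δ1=-1
row 1: diag=6, rhs=-42; c'=1/3, d'=-7
back: M1=-7
M: M0=0, M1=-7, M2=0
seg 0: a=-3, c=M0/2=0, d=(M1−M0)/(6·1)=-7/6, b=Δ0−h0·(2M0+M1)/6=43/6
seg 1: a=3, c=M1/2=-7/2, d=(M2−M1)/(6·2)=7/12, b=Δ1−h1·(2M1+M2)/6=11/3
t_q=1/4 → seg 0, τ=1/4; S=-3+43/6·τ+0·τ²+-7/6·τ³=-157/128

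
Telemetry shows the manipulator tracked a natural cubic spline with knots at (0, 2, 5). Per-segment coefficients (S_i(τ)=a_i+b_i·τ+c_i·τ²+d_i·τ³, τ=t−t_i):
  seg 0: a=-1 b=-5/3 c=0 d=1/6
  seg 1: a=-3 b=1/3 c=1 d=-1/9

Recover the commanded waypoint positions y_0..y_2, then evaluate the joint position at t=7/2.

y_0=-1 y_1=-3 y_2=4
S(7/2) = -5/8

y_0 = S_0(0) = a_0 = -1
y_1 = S_1(0) = a_1 = -3
y_2 = S_1(3) = 4
t_q=7/2 is in segment 1 (τ=3/2); S_1(τ)=-5/8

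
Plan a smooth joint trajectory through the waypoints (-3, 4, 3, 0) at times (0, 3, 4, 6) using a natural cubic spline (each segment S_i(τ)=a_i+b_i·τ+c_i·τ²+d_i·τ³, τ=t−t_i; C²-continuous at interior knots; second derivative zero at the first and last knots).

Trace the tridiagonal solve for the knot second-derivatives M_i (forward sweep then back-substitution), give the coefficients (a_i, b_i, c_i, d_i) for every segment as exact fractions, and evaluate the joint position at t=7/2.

Δ: Δ0=7/3, Δ1=-1, Δ2=-3/2
row 1: diag=8, rhs=-20; c'=1/8, d'=-5/2
row 2: denom=6−1·1/8=47/8; d'=(-3−1·-5/2)/(47/8)=-4/47
back: M2=-4/47
back: M1=-5/2−1/8·-4/47=-117/47
M: M0=0, M1=-117/47, M2=-4/47, M3=0
seg 0: a=-3, c=M0/2=0, d=(M1−M0)/(6·3)=-13/94, b=Δ0−h0·(2M0+M1)/6=1009/282
seg 1: a=4, c=M1/2=-117/94, d=(M2−M1)/(6·1)=113/282, b=Δ1−h1·(2M1+M2)/6=-22/141
seg 2: a=3, c=M2/2=-2/47, d=(M3−M2)/(6·2)=1/141, b=Δ2−h2·(2M2+M3)/6=-407/282
t_q=7/2 → seg 1, τ=1/2; S=4+-22/141·τ+-117/94·τ²+113/282·τ³=2753/752

  seg 0: a=-3 b=1009/282 c=0 d=-13/94
  seg 1: a=4 b=-22/141 c=-117/94 d=113/282
  seg 2: a=3 b=-407/282 c=-2/47 d=1/141
S(7/2) = 2753/752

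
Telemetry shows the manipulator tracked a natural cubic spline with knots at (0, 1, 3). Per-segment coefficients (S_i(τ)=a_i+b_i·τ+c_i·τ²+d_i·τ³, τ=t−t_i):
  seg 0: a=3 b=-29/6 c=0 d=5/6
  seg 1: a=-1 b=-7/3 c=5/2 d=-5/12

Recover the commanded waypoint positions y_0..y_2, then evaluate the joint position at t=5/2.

y_0 = S_0(0) = a_0 = 3
y_1 = S_1(0) = a_1 = -1
y_2 = S_1(2) = 1
t_q=5/2 is in segment 1 (τ=3/2); S_1(τ)=-9/32

y_0=3 y_1=-1 y_2=1
S(5/2) = -9/32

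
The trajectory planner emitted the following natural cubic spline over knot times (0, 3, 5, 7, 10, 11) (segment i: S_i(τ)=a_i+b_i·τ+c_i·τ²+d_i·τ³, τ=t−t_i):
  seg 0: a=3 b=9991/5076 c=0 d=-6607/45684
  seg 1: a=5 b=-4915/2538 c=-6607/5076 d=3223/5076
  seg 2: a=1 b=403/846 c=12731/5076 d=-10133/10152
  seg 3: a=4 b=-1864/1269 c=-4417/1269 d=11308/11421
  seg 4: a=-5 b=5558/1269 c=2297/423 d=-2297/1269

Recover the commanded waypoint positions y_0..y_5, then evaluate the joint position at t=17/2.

y_0=3 y_1=5 y_2=1 y_3=4 y_4=-5 y_5=3
S(17/2) = -1519/564

y_0 = S_0(0) = a_0 = 3
y_1 = S_1(0) = a_1 = 5
y_2 = S_2(0) = a_2 = 1
y_3 = S_3(0) = a_3 = 4
y_4 = S_4(0) = a_4 = -5
y_5 = S_4(1) = 3
t_q=17/2 is in segment 3 (τ=3/2); S_3(τ)=-1519/564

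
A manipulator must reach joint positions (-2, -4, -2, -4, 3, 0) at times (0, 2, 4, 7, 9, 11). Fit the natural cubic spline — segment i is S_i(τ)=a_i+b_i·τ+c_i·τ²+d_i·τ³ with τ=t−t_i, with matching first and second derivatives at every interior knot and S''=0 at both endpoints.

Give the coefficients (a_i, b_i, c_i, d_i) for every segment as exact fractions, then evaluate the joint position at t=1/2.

Δ: Δ0=-1, Δ1=1, Δ2=-2/3, Δ3=7/2, Δ4=-3/2
row 1: diag=8, rhs=12; c'=1/4, d'=3/2
row 2: denom=10−2·1/4=19/2; d'=(-10−2·3/2)/(19/2)=-26/19
row 3: denom=10−3·6/19=172/19; d'=(25−3·-26/19)/(172/19)=553/172
row 4: denom=8−2·19/86=325/43; d'=(-30−2·553/172)/(325/43)=-241/50
back: M4=-241/50
back: M3=553/172−19/86·-241/50=107/25
back: M2=-26/19−6/19·107/25=-68/25
back: M1=3/2−1/4·-68/25=109/50
M: M0=0, M1=109/50, M2=-68/25, M3=107/25, M4=-241/50, M5=0
seg 0: a=-2, c=M0/2=0, d=(M1−M0)/(6·2)=109/600, b=Δ0−h0·(2M0+M1)/6=-259/150
seg 1: a=-4, c=M1/2=109/100, d=(M2−M1)/(6·2)=-49/120, b=Δ1−h1·(2M1+M2)/6=34/75
seg 2: a=-2, c=M2/2=-34/25, d=(M3−M2)/(6·3)=7/18, b=Δ2−h2·(2M2+M3)/6=-13/150
seg 3: a=-4, c=M3/2=107/50, d=(M4−M3)/(6·2)=-91/120, b=Δ3−h3·(2M3+M4)/6=169/75
seg 4: a=3, c=M4/2=-241/100, d=(M5−M4)/(6·2)=241/600, b=Δ4−h4·(2M4+M5)/6=257/150
t_q=1/2 → seg 0, τ=1/2; S=-2+-259/150·τ+0·τ²+109/600·τ³=-909/320

  seg 0: a=-2 b=-259/150 c=0 d=109/600
  seg 1: a=-4 b=34/75 c=109/100 d=-49/120
  seg 2: a=-2 b=-13/150 c=-34/25 d=7/18
  seg 3: a=-4 b=169/75 c=107/50 d=-91/120
  seg 4: a=3 b=257/150 c=-241/100 d=241/600
S(1/2) = -909/320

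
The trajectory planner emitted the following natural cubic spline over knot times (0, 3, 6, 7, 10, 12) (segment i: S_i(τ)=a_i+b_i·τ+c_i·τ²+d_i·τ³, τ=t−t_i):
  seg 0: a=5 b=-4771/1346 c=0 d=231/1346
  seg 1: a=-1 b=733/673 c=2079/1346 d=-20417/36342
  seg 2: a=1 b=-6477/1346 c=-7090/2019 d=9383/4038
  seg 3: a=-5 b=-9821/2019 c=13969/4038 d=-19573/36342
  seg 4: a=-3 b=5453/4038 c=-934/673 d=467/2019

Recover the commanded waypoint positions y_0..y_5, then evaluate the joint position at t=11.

y_0 = S_0(0) = a_0 = 5
y_1 = S_1(0) = a_1 = -1
y_2 = S_2(0) = a_2 = 1
y_3 = S_3(0) = a_3 = -5
y_4 = S_4(0) = a_4 = -3
y_5 = S_4(2) = -4
t_q=11 is in segment 4 (τ=1); S_4(τ)=-3777/1346

y_0=5 y_1=-1 y_2=1 y_3=-5 y_4=-3 y_5=-4
S(11) = -3777/1346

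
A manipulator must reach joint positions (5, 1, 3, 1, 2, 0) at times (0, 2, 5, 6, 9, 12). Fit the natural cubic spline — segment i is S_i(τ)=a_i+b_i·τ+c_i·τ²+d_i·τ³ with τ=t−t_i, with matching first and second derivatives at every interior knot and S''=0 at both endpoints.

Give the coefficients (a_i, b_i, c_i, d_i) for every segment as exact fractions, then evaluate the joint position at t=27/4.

  seg 0: a=5 b=-5780/2019 c=0 d=871/4038
  seg 1: a=1 b=-554/2019 c=871/673 d=-5939/18171
  seg 2: a=3 b=-2693/2019 c=-3326/2019 d=1981/2019
  seg 3: a=1 b=-1134/673 c=2617/2019 d=-3776/18171
  seg 4: a=2 b=324/673 c=-1159/2019 d=1159/18171
S(27/4) = 4067/10768

Δ: Δ0=-2, Δ1=2/3, Δ2=-2, Δ3=1/3, Δ4=-2/3
row 1: diag=10, rhs=16; c'=3/10, d'=8/5
row 2: denom=8−3·3/10=71/10; d'=(-16−3·8/5)/(71/10)=-208/71
row 3: denom=8−1·10/71=558/71; d'=(14−1·-208/71)/(558/71)=601/279
row 4: denom=12−3·71/186=673/62; d'=(-6−3·601/279)/(673/62)=-2318/2019
back: M4=-2318/2019
back: M3=601/279−71/186·-2318/2019=5234/2019
back: M2=-208/71−10/71·5234/2019=-6652/2019
back: M1=8/5−3/10·-6652/2019=1742/673
M: M0=0, M1=1742/673, M2=-6652/2019, M3=5234/2019, M4=-2318/2019, M5=0
seg 0: a=5, c=M0/2=0, d=(M1−M0)/(6·2)=871/4038, b=Δ0−h0·(2M0+M1)/6=-5780/2019
seg 1: a=1, c=M1/2=871/673, d=(M2−M1)/(6·3)=-5939/18171, b=Δ1−h1·(2M1+M2)/6=-554/2019
seg 2: a=3, c=M2/2=-3326/2019, d=(M3−M2)/(6·1)=1981/2019, b=Δ2−h2·(2M2+M3)/6=-2693/2019
seg 3: a=1, c=M3/2=2617/2019, d=(M4−M3)/(6·3)=-3776/18171, b=Δ3−h3·(2M3+M4)/6=-1134/673
seg 4: a=2, c=M4/2=-1159/2019, d=(M5−M4)/(6·3)=1159/18171, b=Δ4−h4·(2M4+M5)/6=324/673
t_q=27/4 → seg 3, τ=3/4; S=1+-1134/673·τ+2617/2019·τ²+-3776/18171·τ³=4067/10768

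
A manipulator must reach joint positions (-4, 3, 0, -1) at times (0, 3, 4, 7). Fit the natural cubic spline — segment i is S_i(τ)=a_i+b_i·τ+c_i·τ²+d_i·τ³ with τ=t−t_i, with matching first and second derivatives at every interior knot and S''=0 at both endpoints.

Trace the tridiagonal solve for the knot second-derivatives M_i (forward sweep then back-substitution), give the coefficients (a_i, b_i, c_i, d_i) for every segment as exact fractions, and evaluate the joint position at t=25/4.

  seg 0: a=-4 b=283/63 c=0 d=-136/567
  seg 1: a=3 b=-125/63 c=-136/63 d=8/7
  seg 2: a=0 b=-181/63 c=80/63 d=-80/567
S(25/4) = -23/14

Δ: Δ0=7/3, Δ1=-3, Δ2=-1/3
row 1: diag=8, rhs=-32; c'=1/8, d'=-4
row 2: denom=8−1·1/8=63/8; d'=(16−1·-4)/(63/8)=160/63
back: M2=160/63
back: M1=-4−1/8·160/63=-272/63
M: M0=0, M1=-272/63, M2=160/63, M3=0
seg 0: a=-4, c=M0/2=0, d=(M1−M0)/(6·3)=-136/567, b=Δ0−h0·(2M0+M1)/6=283/63
seg 1: a=3, c=M1/2=-136/63, d=(M2−M1)/(6·1)=8/7, b=Δ1−h1·(2M1+M2)/6=-125/63
seg 2: a=0, c=M2/2=80/63, d=(M3−M2)/(6·3)=-80/567, b=Δ2−h2·(2M2+M3)/6=-181/63
t_q=25/4 → seg 2, τ=9/4; S=0+-181/63·τ+80/63·τ²+-80/567·τ³=-23/14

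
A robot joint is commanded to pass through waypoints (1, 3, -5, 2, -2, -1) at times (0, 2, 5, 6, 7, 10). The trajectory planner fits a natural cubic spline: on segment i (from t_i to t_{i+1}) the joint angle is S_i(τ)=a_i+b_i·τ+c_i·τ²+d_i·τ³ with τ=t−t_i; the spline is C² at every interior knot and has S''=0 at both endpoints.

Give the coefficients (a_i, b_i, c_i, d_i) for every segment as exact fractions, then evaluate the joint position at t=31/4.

Δ: Δ0=1, Δ1=-8/3, Δ2=7, Δ3=-4, Δ4=1/3
row 1: diag=10, rhs=-22; c'=3/10, d'=-11/5
row 2: denom=8−3·3/10=71/10; d'=(58−3·-11/5)/(71/10)=646/71
row 3: denom=4−1·10/71=274/71; d'=(-66−1·646/71)/(274/71)=-2666/137
row 4: denom=8−1·71/274=2121/274; d'=(26−1·-2666/137)/(2121/274)=4152/707
back: M4=4152/707
back: M3=-2666/137−71/274·4152/707=-14834/707
back: M2=646/71−10/71·-14834/707=8522/707
back: M1=-11/5−3/10·8522/707=-4112/707
M: M0=0, M1=-4112/707, M2=8522/707, M3=-14834/707, M4=4152/707, M5=0
seg 0: a=1, c=M0/2=0, d=(M1−M0)/(6·2)=-1028/2121, b=Δ0−h0·(2M0+M1)/6=6233/2121
seg 1: a=3, c=M1/2=-2056/707, d=(M2−M1)/(6·3)=6317/6363, b=Δ1−h1·(2M1+M2)/6=-6103/2121
seg 2: a=-5, c=M2/2=4261/707, d=(M3−M2)/(6·1)=-11678/2121, b=Δ2−h2·(2M2+M3)/6=13742/2121
seg 3: a=2, c=M3/2=-7417/707, d=(M4−M3)/(6·1)=9493/2121, b=Δ3−h3·(2M3+M4)/6=4274/2121
seg 4: a=-2, c=M4/2=2076/707, d=(M5−M4)/(6·3)=-692/2121, b=Δ4−h4·(2M4+M5)/6=-11749/2121
t_q=31/4 → seg 4, τ=3/4; S=-2+-11749/2121·τ+2076/707·τ²+-692/2121·τ³=-7499/1616

  seg 0: a=1 b=6233/2121 c=0 d=-1028/2121
  seg 1: a=3 b=-6103/2121 c=-2056/707 d=6317/6363
  seg 2: a=-5 b=13742/2121 c=4261/707 d=-11678/2121
  seg 3: a=2 b=4274/2121 c=-7417/707 d=9493/2121
  seg 4: a=-2 b=-11749/2121 c=2076/707 d=-692/2121
S(31/4) = -7499/1616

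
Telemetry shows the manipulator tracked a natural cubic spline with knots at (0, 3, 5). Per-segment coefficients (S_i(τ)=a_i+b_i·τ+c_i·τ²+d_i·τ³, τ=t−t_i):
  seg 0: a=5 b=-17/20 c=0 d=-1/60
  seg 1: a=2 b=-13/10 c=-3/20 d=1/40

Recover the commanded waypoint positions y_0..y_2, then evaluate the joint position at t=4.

y_0 = S_0(0) = a_0 = 5
y_1 = S_1(0) = a_1 = 2
y_2 = S_1(2) = -1
t_q=4 is in segment 1 (τ=1); S_1(τ)=23/40

y_0=5 y_1=2 y_2=-1
S(4) = 23/40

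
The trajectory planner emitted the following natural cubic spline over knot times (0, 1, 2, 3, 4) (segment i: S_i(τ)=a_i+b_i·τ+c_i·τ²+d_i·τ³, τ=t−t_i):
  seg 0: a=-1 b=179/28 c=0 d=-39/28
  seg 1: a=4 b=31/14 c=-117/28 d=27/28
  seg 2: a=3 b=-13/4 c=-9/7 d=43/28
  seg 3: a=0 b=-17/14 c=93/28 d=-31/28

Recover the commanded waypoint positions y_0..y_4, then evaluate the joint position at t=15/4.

y_0=-1 y_1=4 y_2=3 y_3=0 y_4=1
S(15/4) = 879/1792

y_0 = S_0(0) = a_0 = -1
y_1 = S_1(0) = a_1 = 4
y_2 = S_2(0) = a_2 = 3
y_3 = S_3(0) = a_3 = 0
y_4 = S_3(1) = 1
t_q=15/4 is in segment 3 (τ=3/4); S_3(τ)=879/1792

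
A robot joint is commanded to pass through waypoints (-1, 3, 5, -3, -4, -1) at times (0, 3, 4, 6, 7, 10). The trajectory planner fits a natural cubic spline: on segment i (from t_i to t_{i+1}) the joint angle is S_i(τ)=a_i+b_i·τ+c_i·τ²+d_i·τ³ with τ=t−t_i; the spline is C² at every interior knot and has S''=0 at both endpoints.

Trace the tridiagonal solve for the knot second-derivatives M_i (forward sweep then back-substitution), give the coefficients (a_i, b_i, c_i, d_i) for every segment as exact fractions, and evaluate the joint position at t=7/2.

Δ: Δ0=4/3, Δ1=2, Δ2=-4, Δ3=-1, Δ4=1
row 1: diag=8, rhs=4; c'=1/8, d'=1/2
row 2: denom=6−1·1/8=47/8; d'=(-36−1·1/2)/(47/8)=-292/47
row 3: denom=6−2·16/47=250/47; d'=(18−2·-292/47)/(250/47)=143/25
row 4: denom=8−1·47/250=1953/250; d'=(12−1·143/25)/(1953/250)=1570/1953
back: M4=1570/1953
back: M3=143/25−47/250·1570/1953=10876/1953
back: M2=-292/47−16/47·10876/1953=-15836/1953
back: M1=1/2−1/8·-15836/1953=2956/1953
M: M0=0, M1=2956/1953, M2=-15836/1953, M3=10876/1953, M4=1570/1953, M5=0
seg 0: a=-1, c=M0/2=0, d=(M1−M0)/(6·3)=1478/17577, b=Δ0−h0·(2M0+M1)/6=1126/1953
seg 1: a=3, c=M1/2=1478/1953, d=(M2−M1)/(6·1)=-348/217, b=Δ1−h1·(2M1+M2)/6=5560/1953
seg 2: a=5, c=M2/2=-7918/1953, d=(M3−M2)/(6·2)=106/93, b=Δ2−h2·(2M2+M3)/6=-880/1953
seg 3: a=-3, c=M3/2=5438/1953, d=(M4−M3)/(6·1)=-517/651, b=Δ3−h3·(2M3+M4)/6=-5840/1953
seg 4: a=-4, c=M4/2=785/1953, d=(M5−M4)/(6·3)=-785/17577, b=Δ4−h4·(2M4+M5)/6=383/1953
t_q=7/2 → seg 1, τ=1/2; S=3+5560/1953·τ+1478/1953·τ²+-348/217·τ³=1231/279

  seg 0: a=-1 b=1126/1953 c=0 d=1478/17577
  seg 1: a=3 b=5560/1953 c=1478/1953 d=-348/217
  seg 2: a=5 b=-880/1953 c=-7918/1953 d=106/93
  seg 3: a=-3 b=-5840/1953 c=5438/1953 d=-517/651
  seg 4: a=-4 b=383/1953 c=785/1953 d=-785/17577
S(7/2) = 1231/279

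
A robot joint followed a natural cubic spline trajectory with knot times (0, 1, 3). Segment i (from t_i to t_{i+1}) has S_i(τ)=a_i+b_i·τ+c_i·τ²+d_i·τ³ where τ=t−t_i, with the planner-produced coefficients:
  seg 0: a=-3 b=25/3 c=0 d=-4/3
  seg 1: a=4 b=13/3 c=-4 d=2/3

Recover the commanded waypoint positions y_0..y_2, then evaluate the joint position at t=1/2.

y_0 = S_0(0) = a_0 = -3
y_1 = S_1(0) = a_1 = 4
y_2 = S_1(2) = 2
t_q=1/2 is in segment 0 (τ=1/2); S_0(τ)=1

y_0=-3 y_1=4 y_2=2
S(1/2) = 1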